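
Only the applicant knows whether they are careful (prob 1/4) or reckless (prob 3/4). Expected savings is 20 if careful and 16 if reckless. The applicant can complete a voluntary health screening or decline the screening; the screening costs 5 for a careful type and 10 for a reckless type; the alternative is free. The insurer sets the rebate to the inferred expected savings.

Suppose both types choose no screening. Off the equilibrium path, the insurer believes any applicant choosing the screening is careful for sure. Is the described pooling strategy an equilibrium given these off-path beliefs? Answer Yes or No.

Yes

On path, the insurer holds the prior and pays 1/4·20 + 3/4·16 = 17. Off path (the screening), believing careful, it pays 20.
careful: no screening nets 17; the screening nets 20 − 5 = 15. careful stays.
reckless: no screening nets 17; the screening nets 20 − 10 = 10. reckless stays.
No type deviates, so pooling is sustained.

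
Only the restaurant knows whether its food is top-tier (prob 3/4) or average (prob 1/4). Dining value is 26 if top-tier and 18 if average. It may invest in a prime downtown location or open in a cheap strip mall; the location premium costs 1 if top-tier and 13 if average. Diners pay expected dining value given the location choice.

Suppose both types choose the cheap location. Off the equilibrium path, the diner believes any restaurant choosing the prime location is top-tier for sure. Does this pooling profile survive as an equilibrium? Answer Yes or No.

On path, the diner holds the prior and pays 3/4·26 + 1/4·18 = 24. Off path (the prime location), believing top-tier, it pays 26.
top-tier: the cheap location nets 24; the prime location nets 26 − 1 = 25. top-tier would deviate.
average: the cheap location nets 24; the prime location nets 26 − 13 = 13. average stays.
A type deviates, so pooling fails.

No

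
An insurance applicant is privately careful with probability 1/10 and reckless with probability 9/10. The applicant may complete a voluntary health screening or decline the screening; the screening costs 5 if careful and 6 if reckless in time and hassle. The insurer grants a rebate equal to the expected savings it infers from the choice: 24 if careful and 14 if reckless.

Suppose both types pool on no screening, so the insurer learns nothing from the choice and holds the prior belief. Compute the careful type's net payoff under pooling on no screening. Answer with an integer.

Pooled rebate = 1/10·24 + 9/10·14 = 15.
careful pays no cost for no screening, so net payoff = 15.

15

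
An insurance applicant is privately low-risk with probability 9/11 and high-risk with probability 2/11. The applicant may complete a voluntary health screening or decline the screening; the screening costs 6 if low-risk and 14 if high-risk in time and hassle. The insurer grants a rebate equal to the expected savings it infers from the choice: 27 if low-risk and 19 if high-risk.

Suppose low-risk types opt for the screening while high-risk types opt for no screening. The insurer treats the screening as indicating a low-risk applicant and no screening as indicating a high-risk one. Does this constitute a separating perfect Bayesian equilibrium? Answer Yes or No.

Under these beliefs, the screening earns rebate 27 and no screening earns rebate 19.
low-risk: the screening nets 27 − 6 = 21; no screening nets 19. low-risk prefers the screening.
high-risk: the screening nets 27 − 14 = 13; no screening nets 19. high-risk prefers no screening.
Neither type deviates, so the separating profile is an equilibrium.

Yes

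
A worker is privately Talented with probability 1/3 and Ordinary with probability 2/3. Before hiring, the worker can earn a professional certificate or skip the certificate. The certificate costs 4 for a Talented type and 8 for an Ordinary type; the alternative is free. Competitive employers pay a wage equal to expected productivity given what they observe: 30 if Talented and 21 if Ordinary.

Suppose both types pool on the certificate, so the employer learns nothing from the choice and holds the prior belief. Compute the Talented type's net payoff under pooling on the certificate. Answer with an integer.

20

Pooled wage = 1/3·30 + 2/3·21 = 24.
Talented pays cost 4 for the certificate, so net payoff = 24 − 4 = 20.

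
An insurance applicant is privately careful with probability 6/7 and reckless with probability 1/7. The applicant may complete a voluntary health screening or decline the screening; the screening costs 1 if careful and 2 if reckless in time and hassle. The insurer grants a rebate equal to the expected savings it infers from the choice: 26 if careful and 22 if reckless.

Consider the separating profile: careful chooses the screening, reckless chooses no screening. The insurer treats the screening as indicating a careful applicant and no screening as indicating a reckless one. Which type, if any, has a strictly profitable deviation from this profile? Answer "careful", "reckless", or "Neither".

The screening pays 26; no screening pays 22.
careful: assigned the screening, nets 26 − 1 = 25; deviating to no screening nets 22.
reckless: assigned no screening, nets 22; deviating to the screening nets 26 − 2 = 24.
The reckless type gains 2 by deviating.

reckless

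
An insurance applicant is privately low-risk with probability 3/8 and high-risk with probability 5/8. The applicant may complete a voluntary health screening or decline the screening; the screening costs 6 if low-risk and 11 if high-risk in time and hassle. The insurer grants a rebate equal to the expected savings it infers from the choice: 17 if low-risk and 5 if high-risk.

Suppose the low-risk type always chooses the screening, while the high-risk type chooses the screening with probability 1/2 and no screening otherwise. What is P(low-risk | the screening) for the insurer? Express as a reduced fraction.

P(the screening) = (3/8)·1 + (5/8)·(1/2) = 11/16.
By Bayes' rule, P(low-risk | the screening) = (3/8) / (11/16) = 6/11.

6/11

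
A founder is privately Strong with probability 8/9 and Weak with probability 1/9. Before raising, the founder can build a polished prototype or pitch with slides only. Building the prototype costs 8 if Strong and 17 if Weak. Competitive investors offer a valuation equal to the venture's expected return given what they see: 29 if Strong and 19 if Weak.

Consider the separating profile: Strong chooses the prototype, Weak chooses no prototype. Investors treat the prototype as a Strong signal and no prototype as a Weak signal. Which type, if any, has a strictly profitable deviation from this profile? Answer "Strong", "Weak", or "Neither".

Neither

The prototype pays 29; no prototype pays 19.
Strong: assigned the prototype, nets 29 − 8 = 21; deviating to no prototype nets 19.
Weak: assigned no prototype, nets 19; deviating to the prototype nets 29 − 17 = 12.
Both types strictly prefer their assigned action; no profitable deviation.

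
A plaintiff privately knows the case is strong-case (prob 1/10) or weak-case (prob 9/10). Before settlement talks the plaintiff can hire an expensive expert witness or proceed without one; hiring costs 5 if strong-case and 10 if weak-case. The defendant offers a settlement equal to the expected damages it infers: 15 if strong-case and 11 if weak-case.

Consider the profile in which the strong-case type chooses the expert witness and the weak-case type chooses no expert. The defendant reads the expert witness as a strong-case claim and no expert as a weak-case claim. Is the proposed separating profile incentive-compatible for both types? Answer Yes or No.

Under these beliefs, the expert witness earns settlement 15 and no expert earns settlement 11.
strong-case: the expert witness nets 15 − 5 = 10; no expert nets 11. strong-case would deviate to no expert.
weak-case: the expert witness nets 15 − 10 = 5; no expert nets 11. weak-case prefers no expert.
strong-case has a profitable deviation, so the profile is not an equilibrium.

No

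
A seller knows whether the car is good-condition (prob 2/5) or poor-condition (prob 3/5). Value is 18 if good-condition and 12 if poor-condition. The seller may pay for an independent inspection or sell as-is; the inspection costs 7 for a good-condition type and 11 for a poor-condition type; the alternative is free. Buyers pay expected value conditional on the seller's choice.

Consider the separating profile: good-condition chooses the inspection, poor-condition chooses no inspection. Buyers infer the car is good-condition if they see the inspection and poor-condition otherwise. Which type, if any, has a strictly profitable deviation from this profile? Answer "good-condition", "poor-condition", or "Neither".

The inspection pays 18; no inspection pays 12.
good-condition: assigned the inspection, nets 18 − 7 = 11; deviating to no inspection nets 12.
poor-condition: assigned no inspection, nets 12; deviating to the inspection nets 18 − 11 = 7.
The good-condition type gains 1 by deviating.

good-condition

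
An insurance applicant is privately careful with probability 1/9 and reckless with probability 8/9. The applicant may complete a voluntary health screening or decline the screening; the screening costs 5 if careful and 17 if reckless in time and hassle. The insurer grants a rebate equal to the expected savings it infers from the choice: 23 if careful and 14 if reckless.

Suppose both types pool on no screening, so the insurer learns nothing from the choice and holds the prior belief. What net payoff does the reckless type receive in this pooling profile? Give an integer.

15

Pooled rebate = 1/9·23 + 8/9·14 = 15.
reckless pays no cost for no screening, so net payoff = 15.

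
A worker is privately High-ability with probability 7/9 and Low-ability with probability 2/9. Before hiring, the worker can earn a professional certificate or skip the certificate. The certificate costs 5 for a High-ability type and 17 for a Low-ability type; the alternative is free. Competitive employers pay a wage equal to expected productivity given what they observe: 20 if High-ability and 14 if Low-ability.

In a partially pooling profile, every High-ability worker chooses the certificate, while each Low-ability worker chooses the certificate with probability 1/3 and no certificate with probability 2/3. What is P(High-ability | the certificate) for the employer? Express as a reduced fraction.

21/23

P(the certificate) = (7/9)·1 + (2/9)·(1/3) = 23/27.
By Bayes' rule, P(High-ability | the certificate) = (7/9) / (23/27) = 21/23.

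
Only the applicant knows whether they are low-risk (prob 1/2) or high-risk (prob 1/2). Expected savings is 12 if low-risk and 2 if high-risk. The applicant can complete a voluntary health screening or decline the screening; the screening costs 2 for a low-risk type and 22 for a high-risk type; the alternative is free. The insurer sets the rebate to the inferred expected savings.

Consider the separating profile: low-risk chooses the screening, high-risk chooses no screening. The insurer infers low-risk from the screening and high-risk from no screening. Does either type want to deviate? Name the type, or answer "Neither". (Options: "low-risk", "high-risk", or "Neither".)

The screening pays 12; no screening pays 2.
low-risk: assigned the screening, nets 12 − 2 = 10; deviating to no screening nets 2.
high-risk: assigned no screening, nets 2; deviating to the screening nets 12 − 22 = -10.
Both types strictly prefer their assigned action; no profitable deviation.

Neither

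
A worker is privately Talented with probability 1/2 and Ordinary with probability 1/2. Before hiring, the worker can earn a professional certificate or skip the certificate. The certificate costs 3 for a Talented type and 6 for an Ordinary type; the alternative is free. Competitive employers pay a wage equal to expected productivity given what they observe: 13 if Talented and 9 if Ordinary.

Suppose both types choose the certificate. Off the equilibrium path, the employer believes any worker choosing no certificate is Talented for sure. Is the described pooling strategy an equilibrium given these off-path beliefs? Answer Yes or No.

No

On path, the employer holds the prior and pays 1/2·13 + 1/2·9 = 11. Off path (no certificate), believing Talented, it pays 13.
Talented: the certificate nets 11 − 3 = 8; no certificate nets 13. Talented would deviate.
Ordinary: the certificate nets 11 − 6 = 5; no certificate nets 13. Ordinary would deviate.
A type deviates, so pooling fails.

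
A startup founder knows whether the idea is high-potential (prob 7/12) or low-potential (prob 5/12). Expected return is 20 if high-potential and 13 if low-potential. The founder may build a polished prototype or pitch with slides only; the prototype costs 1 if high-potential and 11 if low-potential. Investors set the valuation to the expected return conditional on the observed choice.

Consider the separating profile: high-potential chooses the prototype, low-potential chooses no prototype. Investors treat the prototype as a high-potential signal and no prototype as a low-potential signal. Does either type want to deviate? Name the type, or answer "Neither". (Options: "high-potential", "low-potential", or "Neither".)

The prototype pays 20; no prototype pays 13.
high-potential: assigned the prototype, nets 20 − 1 = 19; deviating to no prototype nets 13.
low-potential: assigned no prototype, nets 13; deviating to the prototype nets 20 − 11 = 9.
Both types strictly prefer their assigned action; no profitable deviation.

Neither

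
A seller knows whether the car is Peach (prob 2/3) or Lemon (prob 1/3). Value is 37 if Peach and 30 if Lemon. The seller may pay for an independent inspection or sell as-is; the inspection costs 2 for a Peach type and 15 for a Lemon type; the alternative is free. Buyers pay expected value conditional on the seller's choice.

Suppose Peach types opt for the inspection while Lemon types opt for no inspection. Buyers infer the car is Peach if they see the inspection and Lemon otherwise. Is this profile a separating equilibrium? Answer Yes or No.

Under these beliefs, the inspection earns price 37 and no inspection earns price 30.
Peach: the inspection nets 37 − 2 = 35; no inspection nets 30. Peach prefers the inspection.
Lemon: the inspection nets 37 − 15 = 22; no inspection nets 30. Lemon prefers no inspection.
Neither type deviates, so the separating profile is an equilibrium.

Yes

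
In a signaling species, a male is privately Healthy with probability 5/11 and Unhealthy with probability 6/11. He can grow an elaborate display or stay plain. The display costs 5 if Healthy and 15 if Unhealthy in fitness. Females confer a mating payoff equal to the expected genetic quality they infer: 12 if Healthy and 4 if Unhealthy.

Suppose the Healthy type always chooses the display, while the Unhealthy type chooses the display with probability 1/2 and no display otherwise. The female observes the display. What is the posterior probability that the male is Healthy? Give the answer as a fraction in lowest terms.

P(the display) = (5/11)·1 + (6/11)·(1/2) = 8/11.
By Bayes' rule, P(Healthy | the display) = (5/11) / (8/11) = 5/8.

5/8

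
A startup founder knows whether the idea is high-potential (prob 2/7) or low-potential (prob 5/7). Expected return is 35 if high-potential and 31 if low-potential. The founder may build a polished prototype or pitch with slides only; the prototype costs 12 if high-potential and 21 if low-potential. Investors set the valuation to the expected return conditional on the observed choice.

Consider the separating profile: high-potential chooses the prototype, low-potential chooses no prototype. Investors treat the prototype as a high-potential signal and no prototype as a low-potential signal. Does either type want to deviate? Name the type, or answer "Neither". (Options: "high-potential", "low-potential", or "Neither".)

high-potential

The prototype pays 35; no prototype pays 31.
high-potential: assigned the prototype, nets 35 − 12 = 23; deviating to no prototype nets 31.
low-potential: assigned no prototype, nets 31; deviating to the prototype nets 35 − 21 = 14.
The high-potential type gains 8 by deviating.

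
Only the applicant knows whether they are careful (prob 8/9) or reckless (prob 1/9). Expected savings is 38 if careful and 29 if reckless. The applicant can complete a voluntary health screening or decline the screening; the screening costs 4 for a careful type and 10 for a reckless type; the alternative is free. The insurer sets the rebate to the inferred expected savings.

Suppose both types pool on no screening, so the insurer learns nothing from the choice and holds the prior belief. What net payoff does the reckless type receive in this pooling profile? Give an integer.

Pooled rebate = 8/9·38 + 1/9·29 = 37.
reckless pays no cost for no screening, so net payoff = 37.

37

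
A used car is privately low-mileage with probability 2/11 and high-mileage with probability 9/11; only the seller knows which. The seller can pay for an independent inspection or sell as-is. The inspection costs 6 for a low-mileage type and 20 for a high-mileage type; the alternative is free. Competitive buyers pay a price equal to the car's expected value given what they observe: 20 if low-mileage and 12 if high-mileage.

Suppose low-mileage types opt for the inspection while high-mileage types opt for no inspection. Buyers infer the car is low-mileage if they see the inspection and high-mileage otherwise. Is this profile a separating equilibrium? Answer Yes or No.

Yes

Under these beliefs, the inspection earns price 20 and no inspection earns price 12.
low-mileage: the inspection nets 20 − 6 = 14; no inspection nets 12. low-mileage prefers the inspection.
high-mileage: the inspection nets 20 − 20 = 0; no inspection nets 12. high-mileage prefers no inspection.
Neither type deviates, so the separating profile is an equilibrium.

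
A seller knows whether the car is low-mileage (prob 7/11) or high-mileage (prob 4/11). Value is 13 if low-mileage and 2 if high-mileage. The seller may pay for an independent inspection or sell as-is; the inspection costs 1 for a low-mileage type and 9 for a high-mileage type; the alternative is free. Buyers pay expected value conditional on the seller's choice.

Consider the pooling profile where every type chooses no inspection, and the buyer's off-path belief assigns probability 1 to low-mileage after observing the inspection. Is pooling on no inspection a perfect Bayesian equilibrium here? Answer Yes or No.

No

On path, the buyer holds the prior and pays 7/11·13 + 4/11·2 = 9. Off path (the inspection), believing low-mileage, it pays 13.
low-mileage: no inspection nets 9; the inspection nets 13 − 1 = 12. low-mileage would deviate.
high-mileage: no inspection nets 9; the inspection nets 13 − 9 = 4. high-mileage stays.
A type deviates, so pooling fails.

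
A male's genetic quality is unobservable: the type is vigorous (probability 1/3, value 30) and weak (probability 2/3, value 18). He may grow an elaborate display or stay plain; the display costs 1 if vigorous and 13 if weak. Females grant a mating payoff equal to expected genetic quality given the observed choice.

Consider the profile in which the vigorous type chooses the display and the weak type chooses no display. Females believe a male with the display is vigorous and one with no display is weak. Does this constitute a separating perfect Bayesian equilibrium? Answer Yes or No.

Under these beliefs, the display earns mating payoff 30 and no display earns mating payoff 18.
vigorous: the display nets 30 − 1 = 29; no display nets 18. vigorous prefers the display.
weak: the display nets 30 − 13 = 17; no display nets 18. weak prefers no display.
Neither type deviates, so the separating profile is an equilibrium.

Yes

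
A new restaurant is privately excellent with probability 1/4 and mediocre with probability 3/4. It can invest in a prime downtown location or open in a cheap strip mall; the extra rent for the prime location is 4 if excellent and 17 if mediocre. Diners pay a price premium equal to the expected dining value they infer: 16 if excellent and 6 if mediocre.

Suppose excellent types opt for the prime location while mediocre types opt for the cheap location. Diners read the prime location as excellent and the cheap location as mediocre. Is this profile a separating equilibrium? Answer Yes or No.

Under these beliefs, the prime location earns price premium 16 and the cheap location earns price premium 6.
excellent: the prime location nets 16 − 4 = 12; the cheap location nets 6. excellent prefers the prime location.
mediocre: the prime location nets 16 − 17 = -1; the cheap location nets 6. mediocre prefers the cheap location.
Neither type deviates, so the separating profile is an equilibrium.

Yes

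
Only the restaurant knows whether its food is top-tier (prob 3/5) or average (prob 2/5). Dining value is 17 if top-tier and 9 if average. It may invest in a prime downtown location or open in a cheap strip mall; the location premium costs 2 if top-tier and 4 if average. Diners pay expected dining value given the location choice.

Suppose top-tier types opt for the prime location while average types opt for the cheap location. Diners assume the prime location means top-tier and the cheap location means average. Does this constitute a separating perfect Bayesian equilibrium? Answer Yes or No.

No

Under these beliefs, the prime location earns price premium 17 and the cheap location earns price premium 9.
top-tier: the prime location nets 17 − 2 = 15; the cheap location nets 9. top-tier prefers the prime location.
average: the prime location nets 17 − 4 = 13; the cheap location nets 9. average would deviate to the prime location.
average has a profitable deviation, so the profile is not an equilibrium.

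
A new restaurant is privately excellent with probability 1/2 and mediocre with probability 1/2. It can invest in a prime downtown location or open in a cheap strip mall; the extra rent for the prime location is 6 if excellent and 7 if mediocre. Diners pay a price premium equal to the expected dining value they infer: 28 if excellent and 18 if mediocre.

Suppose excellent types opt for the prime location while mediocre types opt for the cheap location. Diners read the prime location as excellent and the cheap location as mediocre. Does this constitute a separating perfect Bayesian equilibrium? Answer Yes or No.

No

Under these beliefs, the prime location earns price premium 28 and the cheap location earns price premium 18.
excellent: the prime location nets 28 − 6 = 22; the cheap location nets 18. excellent prefers the prime location.
mediocre: the prime location nets 28 − 7 = 21; the cheap location nets 18. mediocre would deviate to the prime location.
mediocre has a profitable deviation, so the profile is not an equilibrium.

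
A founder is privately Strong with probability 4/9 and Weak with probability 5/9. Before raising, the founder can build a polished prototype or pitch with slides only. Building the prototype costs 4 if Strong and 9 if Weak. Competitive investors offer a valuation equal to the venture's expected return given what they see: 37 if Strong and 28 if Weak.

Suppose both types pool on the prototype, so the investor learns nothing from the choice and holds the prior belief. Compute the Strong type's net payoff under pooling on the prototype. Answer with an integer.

Pooled valuation = 4/9·37 + 5/9·28 = 32.
Strong pays cost 4 for the prototype, so net payoff = 32 − 4 = 28.

28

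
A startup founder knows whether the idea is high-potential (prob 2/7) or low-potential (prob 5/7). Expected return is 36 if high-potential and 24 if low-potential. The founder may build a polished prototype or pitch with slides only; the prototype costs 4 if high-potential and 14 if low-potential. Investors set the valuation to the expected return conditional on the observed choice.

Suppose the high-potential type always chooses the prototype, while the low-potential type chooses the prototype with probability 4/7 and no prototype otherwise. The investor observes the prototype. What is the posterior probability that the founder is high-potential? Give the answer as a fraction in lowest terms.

7/17

P(the prototype) = (2/7)·1 + (5/7)·(4/7) = 34/49.
By Bayes' rule, P(high-potential | the prototype) = (2/7) / (34/49) = 7/17.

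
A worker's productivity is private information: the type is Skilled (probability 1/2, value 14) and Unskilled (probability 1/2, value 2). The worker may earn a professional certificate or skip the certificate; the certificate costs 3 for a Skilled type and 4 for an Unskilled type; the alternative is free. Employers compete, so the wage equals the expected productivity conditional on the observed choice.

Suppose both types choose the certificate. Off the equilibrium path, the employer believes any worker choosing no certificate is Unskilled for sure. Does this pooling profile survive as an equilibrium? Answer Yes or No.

On path, the employer holds the prior and pays 1/2·14 + 1/2·2 = 8. Off path (no certificate), believing Unskilled, it pays 2.
Skilled: the certificate nets 8 − 3 = 5; no certificate nets 2. Skilled stays.
Unskilled: the certificate nets 8 − 4 = 4; no certificate nets 2. Unskilled stays.
No type deviates, so pooling is sustained.

Yes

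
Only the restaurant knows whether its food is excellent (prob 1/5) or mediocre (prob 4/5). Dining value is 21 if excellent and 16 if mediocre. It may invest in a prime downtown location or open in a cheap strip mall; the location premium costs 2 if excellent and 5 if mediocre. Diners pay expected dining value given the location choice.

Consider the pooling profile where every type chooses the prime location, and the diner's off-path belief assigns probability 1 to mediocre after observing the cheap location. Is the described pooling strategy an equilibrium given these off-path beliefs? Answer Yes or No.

On path, the diner holds the prior and pays 1/5·21 + 4/5·16 = 17. Off path (the cheap location), believing mediocre, it pays 16.
excellent: the prime location nets 17 − 2 = 15; the cheap location nets 16. excellent would deviate.
mediocre: the prime location nets 17 − 5 = 12; the cheap location nets 16. mediocre would deviate.
A type deviates, so pooling fails.

No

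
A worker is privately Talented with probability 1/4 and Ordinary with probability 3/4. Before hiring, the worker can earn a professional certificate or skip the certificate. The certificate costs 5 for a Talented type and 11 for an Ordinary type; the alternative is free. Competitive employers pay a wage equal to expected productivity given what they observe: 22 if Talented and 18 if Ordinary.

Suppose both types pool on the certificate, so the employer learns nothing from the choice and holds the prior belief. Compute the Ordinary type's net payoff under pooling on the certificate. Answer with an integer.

Pooled wage = 1/4·22 + 3/4·18 = 19.
Ordinary pays cost 11 for the certificate, so net payoff = 19 − 11 = 8.

8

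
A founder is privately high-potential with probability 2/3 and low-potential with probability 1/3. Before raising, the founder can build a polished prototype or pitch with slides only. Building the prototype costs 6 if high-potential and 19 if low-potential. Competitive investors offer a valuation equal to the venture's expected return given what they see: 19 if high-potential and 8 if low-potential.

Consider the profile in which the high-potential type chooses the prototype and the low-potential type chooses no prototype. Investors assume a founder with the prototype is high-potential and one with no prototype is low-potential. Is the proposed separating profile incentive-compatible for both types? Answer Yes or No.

Under these beliefs, the prototype earns valuation 19 and no prototype earns valuation 8.
high-potential: the prototype nets 19 − 6 = 13; no prototype nets 8. high-potential prefers the prototype.
low-potential: the prototype nets 19 − 19 = 0; no prototype nets 8. low-potential prefers no prototype.
Neither type deviates, so the separating profile is an equilibrium.

Yes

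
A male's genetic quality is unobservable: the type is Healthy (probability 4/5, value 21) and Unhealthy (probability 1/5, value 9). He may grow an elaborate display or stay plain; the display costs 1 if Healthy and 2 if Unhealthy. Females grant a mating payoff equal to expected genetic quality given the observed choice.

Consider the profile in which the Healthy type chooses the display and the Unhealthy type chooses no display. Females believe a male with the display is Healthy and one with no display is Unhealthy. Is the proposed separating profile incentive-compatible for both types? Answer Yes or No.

No

Under these beliefs, the display earns mating payoff 21 and no display earns mating payoff 9.
Healthy: the display nets 21 − 1 = 20; no display nets 9. Healthy prefers the display.
Unhealthy: the display nets 21 − 2 = 19; no display nets 9. Unhealthy would deviate to the display.
Unhealthy has a profitable deviation, so the profile is not an equilibrium.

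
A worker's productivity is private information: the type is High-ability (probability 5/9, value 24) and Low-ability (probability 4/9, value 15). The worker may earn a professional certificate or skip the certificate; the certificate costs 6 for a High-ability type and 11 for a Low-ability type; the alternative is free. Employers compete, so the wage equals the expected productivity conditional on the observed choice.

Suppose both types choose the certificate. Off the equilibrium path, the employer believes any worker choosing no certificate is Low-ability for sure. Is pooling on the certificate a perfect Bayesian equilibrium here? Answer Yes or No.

No

On path, the employer holds the prior and pays 5/9·24 + 4/9·15 = 20. Off path (no certificate), believing Low-ability, it pays 15.
High-ability: the certificate nets 20 − 6 = 14; no certificate nets 15. High-ability would deviate.
Low-ability: the certificate nets 20 − 11 = 9; no certificate nets 15. Low-ability would deviate.
A type deviates, so pooling fails.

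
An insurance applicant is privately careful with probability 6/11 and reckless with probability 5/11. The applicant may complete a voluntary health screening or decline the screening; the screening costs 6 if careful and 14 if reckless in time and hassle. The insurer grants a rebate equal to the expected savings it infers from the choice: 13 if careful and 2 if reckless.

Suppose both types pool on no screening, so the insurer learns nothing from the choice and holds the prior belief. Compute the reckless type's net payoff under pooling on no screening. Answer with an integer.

8

Pooled rebate = 6/11·13 + 5/11·2 = 8.
reckless pays no cost for no screening, so net payoff = 8.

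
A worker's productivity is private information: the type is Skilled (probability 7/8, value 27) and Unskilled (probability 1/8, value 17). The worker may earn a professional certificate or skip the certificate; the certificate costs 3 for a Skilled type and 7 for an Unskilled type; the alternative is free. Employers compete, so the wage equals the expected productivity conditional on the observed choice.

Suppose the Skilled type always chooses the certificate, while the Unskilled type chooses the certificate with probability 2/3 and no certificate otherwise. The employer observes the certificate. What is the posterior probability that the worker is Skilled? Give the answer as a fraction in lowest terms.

P(the certificate) = (7/8)·1 + (1/8)·(2/3) = 23/24.
By Bayes' rule, P(Skilled | the certificate) = (7/8) / (23/24) = 21/23.

21/23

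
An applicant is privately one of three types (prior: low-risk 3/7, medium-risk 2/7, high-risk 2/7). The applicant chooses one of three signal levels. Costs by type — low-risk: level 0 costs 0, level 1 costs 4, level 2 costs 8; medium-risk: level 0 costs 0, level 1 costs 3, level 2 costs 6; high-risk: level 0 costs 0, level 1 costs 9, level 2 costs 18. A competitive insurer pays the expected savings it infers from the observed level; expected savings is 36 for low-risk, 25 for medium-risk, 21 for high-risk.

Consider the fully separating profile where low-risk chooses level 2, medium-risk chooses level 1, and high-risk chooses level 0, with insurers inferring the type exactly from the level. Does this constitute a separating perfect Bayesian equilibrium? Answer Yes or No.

No

Separating rebates: level 2 → 36, level 1 → 25, level 0 → 21.
low-risk (assigned level 2): level 0: 21 − 0 = 21; level 1: 25 − 4 = 21; level 2: 36 − 8 = 28. low-risk stays.
medium-risk (assigned level 1): level 0: 21 − 0 = 21; level 1: 25 − 3 = 22; level 2: 36 − 6 = 30. medium-risk prefers level 2.
high-risk (assigned level 0): level 0: 21 − 0 = 21; level 1: 25 − 9 = 16; level 2: 36 − 18 = 18. high-risk stays.
At least one type deviates; the separating profile fails.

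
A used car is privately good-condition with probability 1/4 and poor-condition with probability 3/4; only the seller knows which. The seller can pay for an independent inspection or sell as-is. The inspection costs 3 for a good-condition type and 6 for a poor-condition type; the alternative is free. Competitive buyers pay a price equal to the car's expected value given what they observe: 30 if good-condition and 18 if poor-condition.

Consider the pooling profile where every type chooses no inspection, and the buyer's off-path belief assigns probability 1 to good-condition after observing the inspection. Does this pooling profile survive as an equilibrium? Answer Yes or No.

On path, the buyer holds the prior and pays 1/4·30 + 3/4·18 = 21. Off path (the inspection), believing good-condition, it pays 30.
good-condition: no inspection nets 21; the inspection nets 30 − 3 = 27. good-condition would deviate.
poor-condition: no inspection nets 21; the inspection nets 30 − 6 = 24. poor-condition would deviate.
A type deviates, so pooling fails.

No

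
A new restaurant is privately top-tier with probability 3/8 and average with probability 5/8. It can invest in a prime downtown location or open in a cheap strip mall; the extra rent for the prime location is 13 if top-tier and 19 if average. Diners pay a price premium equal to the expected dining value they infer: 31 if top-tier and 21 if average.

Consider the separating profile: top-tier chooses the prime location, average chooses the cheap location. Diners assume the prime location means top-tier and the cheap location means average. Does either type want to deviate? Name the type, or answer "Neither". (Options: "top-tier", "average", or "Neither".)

The prime location pays 31; the cheap location pays 21.
top-tier: assigned the prime location, nets 31 − 13 = 18; deviating to the cheap location nets 21.
average: assigned the cheap location, nets 21; deviating to the prime location nets 31 − 19 = 12.
The top-tier type gains 3 by deviating.

top-tier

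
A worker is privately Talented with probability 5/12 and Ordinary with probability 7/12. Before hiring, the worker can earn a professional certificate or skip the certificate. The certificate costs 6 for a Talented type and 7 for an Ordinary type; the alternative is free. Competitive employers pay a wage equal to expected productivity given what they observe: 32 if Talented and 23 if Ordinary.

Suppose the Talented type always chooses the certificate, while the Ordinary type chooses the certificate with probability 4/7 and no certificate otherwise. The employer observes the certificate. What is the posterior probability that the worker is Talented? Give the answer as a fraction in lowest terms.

P(the certificate) = (5/12)·1 + (7/12)·(4/7) = 3/4.
By Bayes' rule, P(Talented | the certificate) = (5/12) / (3/4) = 5/9.

5/9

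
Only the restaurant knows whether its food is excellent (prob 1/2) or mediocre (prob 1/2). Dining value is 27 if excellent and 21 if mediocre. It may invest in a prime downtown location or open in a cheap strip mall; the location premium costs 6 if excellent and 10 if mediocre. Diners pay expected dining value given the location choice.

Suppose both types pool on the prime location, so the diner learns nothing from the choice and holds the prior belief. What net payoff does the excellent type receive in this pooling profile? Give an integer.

18

Pooled price premium = 1/2·27 + 1/2·21 = 24.
excellent pays cost 6 for the prime location, so net payoff = 24 − 6 = 18.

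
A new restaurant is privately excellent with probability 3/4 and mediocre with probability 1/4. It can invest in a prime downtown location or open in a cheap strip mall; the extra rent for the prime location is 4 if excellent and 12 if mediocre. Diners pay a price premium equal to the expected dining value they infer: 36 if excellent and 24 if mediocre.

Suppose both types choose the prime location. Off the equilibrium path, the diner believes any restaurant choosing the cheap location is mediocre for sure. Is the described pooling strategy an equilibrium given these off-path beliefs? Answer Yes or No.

No

On path, the diner holds the prior and pays 3/4·36 + 1/4·24 = 33. Off path (the cheap location), believing mediocre, it pays 24.
excellent: the prime location nets 33 − 4 = 29; the cheap location nets 24. excellent stays.
mediocre: the prime location nets 33 − 12 = 21; the cheap location nets 24. mediocre would deviate.
A type deviates, so pooling fails.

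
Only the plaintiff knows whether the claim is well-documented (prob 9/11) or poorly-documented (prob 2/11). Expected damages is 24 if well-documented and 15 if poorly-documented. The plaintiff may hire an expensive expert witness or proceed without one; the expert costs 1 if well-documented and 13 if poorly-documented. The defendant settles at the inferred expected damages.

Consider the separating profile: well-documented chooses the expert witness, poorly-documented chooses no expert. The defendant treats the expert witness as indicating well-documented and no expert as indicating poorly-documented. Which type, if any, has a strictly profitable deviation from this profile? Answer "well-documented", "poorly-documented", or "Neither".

The expert witness pays 24; no expert pays 15.
well-documented: assigned the expert witness, nets 24 − 1 = 23; deviating to no expert nets 15.
poorly-documented: assigned no expert, nets 15; deviating to the expert witness nets 24 − 13 = 11.
Both types strictly prefer their assigned action; no profitable deviation.

Neither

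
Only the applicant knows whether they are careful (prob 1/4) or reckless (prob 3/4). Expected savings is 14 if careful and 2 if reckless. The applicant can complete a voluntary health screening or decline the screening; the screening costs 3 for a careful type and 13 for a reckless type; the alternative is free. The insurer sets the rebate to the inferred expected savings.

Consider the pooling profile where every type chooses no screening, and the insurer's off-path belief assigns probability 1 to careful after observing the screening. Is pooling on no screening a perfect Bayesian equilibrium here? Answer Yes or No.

No

On path, the insurer holds the prior and pays 1/4·14 + 3/4·2 = 5. Off path (the screening), believing careful, it pays 14.
careful: no screening nets 5; the screening nets 14 − 3 = 11. careful would deviate.
reckless: no screening nets 5; the screening nets 14 − 13 = 1. reckless stays.
A type deviates, so pooling fails.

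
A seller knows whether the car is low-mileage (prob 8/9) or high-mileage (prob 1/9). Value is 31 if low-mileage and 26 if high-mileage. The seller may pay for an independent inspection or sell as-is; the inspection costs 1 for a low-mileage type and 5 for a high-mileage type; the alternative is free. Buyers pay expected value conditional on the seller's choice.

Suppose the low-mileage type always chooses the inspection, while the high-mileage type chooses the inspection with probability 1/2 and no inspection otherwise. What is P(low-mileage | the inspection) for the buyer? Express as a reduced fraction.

16/17

P(the inspection) = (8/9)·1 + (1/9)·(1/2) = 17/18.
By Bayes' rule, P(low-mileage | the inspection) = (8/9) / (17/18) = 16/17.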